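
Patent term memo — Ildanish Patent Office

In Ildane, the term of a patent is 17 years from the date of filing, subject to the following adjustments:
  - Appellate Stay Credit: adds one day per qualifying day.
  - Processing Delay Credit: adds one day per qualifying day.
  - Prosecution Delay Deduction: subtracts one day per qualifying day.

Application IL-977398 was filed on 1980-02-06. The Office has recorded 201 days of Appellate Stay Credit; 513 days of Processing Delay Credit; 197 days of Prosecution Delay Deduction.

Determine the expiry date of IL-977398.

July 8, 1998

Base term: filing date + 17 years → 6 February 1997.
Appellate Stay Credit: +201 days → 26 August 1997.
Processing Delay Credit: +513 days → 21 January 1999.
Prosecution Delay Deduction: −197 days → 8 July 1998.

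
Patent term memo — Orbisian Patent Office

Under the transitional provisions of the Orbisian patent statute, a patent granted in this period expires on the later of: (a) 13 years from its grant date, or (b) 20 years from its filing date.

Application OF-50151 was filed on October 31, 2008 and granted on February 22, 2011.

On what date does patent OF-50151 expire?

(a) grant + 13 years → 22 February 2024.
(b) filing + 20 years → 31 October 2028.
Later of the two: 31 October 2028.

2028-10-31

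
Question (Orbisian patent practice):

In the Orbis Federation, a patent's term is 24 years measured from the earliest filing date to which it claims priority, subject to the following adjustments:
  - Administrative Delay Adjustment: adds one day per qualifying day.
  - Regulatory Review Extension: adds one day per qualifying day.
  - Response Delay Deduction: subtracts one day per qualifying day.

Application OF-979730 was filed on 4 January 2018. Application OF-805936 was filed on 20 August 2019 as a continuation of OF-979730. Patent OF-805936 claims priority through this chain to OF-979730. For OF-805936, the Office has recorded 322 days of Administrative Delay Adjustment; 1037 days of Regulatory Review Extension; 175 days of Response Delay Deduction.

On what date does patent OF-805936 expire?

2045-04-02

Earliest priority filing: 4 January 2018.
Base term: 4 January 2018 + 24 years → 4 January 2042.
Administrative Delay Adjustment: +322 days → 22 November 2042.
Regulatory Review Extension: +1037 days → 24 September 2045.
Response Delay Deduction: −175 days → 2 April 2045.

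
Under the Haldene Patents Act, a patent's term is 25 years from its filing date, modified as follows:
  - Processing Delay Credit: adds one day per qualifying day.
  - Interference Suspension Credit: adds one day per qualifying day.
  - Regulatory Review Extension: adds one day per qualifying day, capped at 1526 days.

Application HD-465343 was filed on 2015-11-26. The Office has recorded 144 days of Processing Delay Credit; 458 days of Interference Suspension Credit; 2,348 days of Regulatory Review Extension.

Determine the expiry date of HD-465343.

2046-09-24

Base term: filing date + 25 years → 26 November 2040.
Processing Delay Credit: +144 days → 19 April 2041.
Interference Suspension Credit: +458 days → 21 July 2042.
Regulatory Review Extension: 2348 days claimed exceeds the 1526-day cap, so +1526 days → 24 September 2046.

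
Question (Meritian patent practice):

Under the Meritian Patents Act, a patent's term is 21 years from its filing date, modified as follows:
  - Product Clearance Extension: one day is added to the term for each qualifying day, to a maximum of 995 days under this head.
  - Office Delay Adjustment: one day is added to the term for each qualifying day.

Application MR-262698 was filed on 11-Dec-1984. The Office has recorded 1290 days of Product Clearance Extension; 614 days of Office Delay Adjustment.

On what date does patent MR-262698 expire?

2010-05-08

Base term: filing date + 21 years → 11 December 2005.
Product Clearance Extension: 1290 days claimed exceeds the 995-day cap, so +995 days → 1 September 2008.
Office Delay Adjustment: +614 days → 8 May 2010.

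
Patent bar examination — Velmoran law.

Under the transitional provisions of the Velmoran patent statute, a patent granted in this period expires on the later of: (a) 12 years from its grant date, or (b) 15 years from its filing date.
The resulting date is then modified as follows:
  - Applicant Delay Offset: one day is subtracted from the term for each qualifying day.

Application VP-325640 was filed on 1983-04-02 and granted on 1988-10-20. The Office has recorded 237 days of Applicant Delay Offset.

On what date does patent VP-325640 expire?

(a) grant + 12 years → 20 October 2000.
(b) filing + 15 years → 2 April 1998.
Later of the two: 20 October 2000.
Applicant Delay Offset: −237 days → 26 February 2000.

2000-02-26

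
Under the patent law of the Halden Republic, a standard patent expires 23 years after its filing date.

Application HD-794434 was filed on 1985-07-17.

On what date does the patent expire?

July 17, 2008

Filing date + 23 years → 17 July 2008.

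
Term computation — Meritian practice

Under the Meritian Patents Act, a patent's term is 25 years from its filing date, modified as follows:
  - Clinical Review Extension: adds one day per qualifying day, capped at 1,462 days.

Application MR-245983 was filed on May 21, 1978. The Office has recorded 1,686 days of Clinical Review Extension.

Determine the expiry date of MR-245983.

2007-05-22

Base term: filing date + 25 years → 21 May 2003.
Clinical Review Extension: 1686 days claimed exceeds the 1462-day cap, so +1462 days → 22 May 2007.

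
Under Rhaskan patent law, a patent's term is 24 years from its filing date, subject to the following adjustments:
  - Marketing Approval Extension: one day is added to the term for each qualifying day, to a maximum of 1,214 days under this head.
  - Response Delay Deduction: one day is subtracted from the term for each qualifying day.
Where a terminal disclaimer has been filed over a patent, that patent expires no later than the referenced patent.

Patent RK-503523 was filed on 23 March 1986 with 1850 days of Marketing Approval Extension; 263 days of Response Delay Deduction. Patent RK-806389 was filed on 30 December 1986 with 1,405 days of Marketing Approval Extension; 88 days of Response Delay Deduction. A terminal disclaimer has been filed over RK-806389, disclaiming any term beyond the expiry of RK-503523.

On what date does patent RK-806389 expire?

2012-10-29

Natural term of RK-806389:
  Base: filing + 24 years → 30 December 2010.
  Marketing Approval Extension: 1405 days claimed exceeds the 1214-day cap, so +1214 days → 27 April 2014.
  Response Delay Deduction: −88 days → 29 January 2014.
Expiry of referenced patent RK-503523:
  Base: filing + 24 years → 23 March 2010.
  Marketing Approval Extension: 1850 days claimed exceeds the 1214-day cap, so +1214 days → 19 July 2013.
  Response Delay Deduction: −263 days → 29 October 2012.
Terminal disclaimer: RK-806389 expires on the earlier of 29 January 2014 and 29 October 2012.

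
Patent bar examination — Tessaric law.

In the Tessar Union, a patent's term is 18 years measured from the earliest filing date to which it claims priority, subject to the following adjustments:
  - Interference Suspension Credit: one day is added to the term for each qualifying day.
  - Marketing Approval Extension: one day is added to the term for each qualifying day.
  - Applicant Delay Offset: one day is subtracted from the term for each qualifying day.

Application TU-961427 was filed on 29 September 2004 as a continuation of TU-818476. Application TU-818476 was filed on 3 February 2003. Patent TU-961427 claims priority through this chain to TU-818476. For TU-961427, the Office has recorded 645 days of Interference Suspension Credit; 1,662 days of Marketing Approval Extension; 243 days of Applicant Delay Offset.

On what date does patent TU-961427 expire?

Earliest priority filing: 3 February 2003.
Base term: 3 February 2003 + 18 years → 3 February 2021.
Interference Suspension Credit: +645 days → 10 November 2022.
Marketing Approval Extension: +1662 days → 30 May 2027.
Applicant Delay Offset: −243 days → 29 September 2026.

2026-09-29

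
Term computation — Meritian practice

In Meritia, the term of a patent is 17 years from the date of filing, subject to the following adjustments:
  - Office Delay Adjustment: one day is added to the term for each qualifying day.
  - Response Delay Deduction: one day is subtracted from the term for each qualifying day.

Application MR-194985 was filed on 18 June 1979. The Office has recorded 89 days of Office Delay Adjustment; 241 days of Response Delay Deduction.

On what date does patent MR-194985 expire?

January 18, 1996

Base term: filing date + 17 years → 18 June 1996.
Office Delay Adjustment: +89 days → 15 September 1996.
Response Delay Deduction: −241 days → 18 January 1996.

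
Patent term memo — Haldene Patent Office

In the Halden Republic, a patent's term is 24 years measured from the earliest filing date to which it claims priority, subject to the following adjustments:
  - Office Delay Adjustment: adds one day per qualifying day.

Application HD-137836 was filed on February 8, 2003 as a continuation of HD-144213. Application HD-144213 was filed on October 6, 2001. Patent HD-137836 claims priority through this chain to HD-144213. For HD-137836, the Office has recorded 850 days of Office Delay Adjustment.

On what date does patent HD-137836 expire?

2028-02-03

Earliest priority filing: 6 October 2001.
Base term: 6 October 2001 + 24 years → 6 October 2025.
Office Delay Adjustment: +850 days → 3 February 2028.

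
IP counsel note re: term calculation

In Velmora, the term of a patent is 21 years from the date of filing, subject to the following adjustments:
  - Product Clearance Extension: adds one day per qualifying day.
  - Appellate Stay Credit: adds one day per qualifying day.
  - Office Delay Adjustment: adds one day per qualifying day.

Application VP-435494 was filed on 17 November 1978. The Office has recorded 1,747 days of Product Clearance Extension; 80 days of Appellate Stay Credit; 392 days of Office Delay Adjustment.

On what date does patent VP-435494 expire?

Base term: filing date + 21 years → 17 November 1999.
Product Clearance Extension: +1747 days → 29 August 2004.
Appellate Stay Credit: +80 days → 17 November 2004.
Office Delay Adjustment: +392 days → 14 December 2005.

December 14, 2005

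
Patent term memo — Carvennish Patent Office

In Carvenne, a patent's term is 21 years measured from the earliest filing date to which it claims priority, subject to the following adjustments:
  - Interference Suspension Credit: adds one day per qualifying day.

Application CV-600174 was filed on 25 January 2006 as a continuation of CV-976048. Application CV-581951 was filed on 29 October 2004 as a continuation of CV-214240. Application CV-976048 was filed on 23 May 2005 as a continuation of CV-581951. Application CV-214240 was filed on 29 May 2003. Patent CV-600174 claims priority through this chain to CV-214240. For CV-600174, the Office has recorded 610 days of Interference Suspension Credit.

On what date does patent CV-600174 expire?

2026-01-29

Earliest priority filing: 29 May 2003.
Base term: 29 May 2003 + 21 years → 29 May 2024.
Interference Suspension Credit: +610 days → 29 January 2026.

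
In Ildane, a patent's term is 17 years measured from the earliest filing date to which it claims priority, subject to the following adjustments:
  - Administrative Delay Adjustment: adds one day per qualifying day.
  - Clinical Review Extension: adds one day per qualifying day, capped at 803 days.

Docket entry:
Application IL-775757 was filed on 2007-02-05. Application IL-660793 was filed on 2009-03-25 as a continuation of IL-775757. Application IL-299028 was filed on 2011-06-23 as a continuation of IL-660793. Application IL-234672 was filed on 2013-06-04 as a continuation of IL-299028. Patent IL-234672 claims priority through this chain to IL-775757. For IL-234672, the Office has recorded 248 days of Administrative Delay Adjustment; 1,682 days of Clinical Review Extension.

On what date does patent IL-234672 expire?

December 22, 2026

Earliest priority filing: 5 February 2007.
Base term: 5 February 2007 + 17 years → 5 February 2024.
Administrative Delay Adjustment: +248 days → 10 October 2024.
Clinical Review Extension: 1682 days claimed exceeds the 803-day cap, so +803 days → 22 December 2026.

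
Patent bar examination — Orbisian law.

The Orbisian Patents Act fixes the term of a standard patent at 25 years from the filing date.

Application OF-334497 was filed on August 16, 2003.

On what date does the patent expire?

Filing date + 25 years → 16 August 2028.

August 16, 2028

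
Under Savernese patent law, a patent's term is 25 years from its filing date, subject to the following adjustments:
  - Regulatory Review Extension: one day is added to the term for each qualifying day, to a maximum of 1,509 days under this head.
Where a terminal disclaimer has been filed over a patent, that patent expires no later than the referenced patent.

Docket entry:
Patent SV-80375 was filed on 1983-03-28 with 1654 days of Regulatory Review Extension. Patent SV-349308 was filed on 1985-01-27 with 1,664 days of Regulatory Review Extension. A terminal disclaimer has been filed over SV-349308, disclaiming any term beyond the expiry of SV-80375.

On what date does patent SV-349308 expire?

2012-05-15

Natural term of SV-349308:
  Base: filing + 25 years → 27 January 2010.
  Regulatory Review Extension: 1664 days claimed exceeds the 1509-day cap, so +1509 days → 16 March 2014.
Expiry of referenced patent SV-80375:
  Base: filing + 25 years → 28 March 2008.
  Regulatory Review Extension: 1654 days claimed exceeds the 1509-day cap, so +1509 days → 15 May 2012.
Terminal disclaimer: SV-349308 expires on the earlier of 16 March 2014 and 15 May 2012.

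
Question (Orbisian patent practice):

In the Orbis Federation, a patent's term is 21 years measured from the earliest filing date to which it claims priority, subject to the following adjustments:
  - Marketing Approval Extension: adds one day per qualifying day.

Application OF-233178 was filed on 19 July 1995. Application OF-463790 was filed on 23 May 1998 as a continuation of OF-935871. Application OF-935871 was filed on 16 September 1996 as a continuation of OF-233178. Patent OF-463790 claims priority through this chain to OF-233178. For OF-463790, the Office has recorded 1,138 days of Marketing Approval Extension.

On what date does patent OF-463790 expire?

August 31, 2019

Earliest priority filing: 19 July 1995.
Base term: 19 July 1995 + 21 years → 19 July 2016.
Marketing Approval Extension: +1138 days → 31 August 2019.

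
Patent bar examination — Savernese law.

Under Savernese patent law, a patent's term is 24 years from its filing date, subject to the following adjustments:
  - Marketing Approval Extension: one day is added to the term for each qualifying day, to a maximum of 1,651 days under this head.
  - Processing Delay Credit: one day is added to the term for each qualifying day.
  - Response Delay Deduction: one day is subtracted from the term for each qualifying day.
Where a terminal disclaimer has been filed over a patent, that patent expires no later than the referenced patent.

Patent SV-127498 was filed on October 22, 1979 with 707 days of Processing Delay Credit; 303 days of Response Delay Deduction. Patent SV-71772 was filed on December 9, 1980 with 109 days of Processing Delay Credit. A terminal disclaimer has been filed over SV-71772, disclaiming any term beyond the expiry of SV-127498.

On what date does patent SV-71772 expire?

Natural term of SV-71772:
  Base: filing + 24 years → 9 December 2004.
  Processing Delay Credit: +109 days → 28 March 2005.
Expiry of referenced patent SV-127498:
  Base: filing + 24 years → 22 October 2003.
  Processing Delay Credit: +707 days → 28 September 2005.
  Response Delay Deduction: −303 days → 29 November 2004.
Terminal disclaimer: SV-71772 expires on the earlier of 28 March 2005 and 29 November 2004.

2004-11-29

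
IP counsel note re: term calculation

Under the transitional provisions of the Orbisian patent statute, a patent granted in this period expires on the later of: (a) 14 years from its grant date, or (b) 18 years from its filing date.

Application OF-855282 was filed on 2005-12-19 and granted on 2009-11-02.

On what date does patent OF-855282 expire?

December 19, 2023

(a) grant + 14 years → 2 November 2023.
(b) filing + 18 years → 19 December 2023.
Later of the two: 19 December 2023.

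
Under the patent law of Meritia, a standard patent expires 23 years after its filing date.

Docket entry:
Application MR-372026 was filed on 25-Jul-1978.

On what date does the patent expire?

2001-07-25

Filing date + 23 years → 25 July 2001.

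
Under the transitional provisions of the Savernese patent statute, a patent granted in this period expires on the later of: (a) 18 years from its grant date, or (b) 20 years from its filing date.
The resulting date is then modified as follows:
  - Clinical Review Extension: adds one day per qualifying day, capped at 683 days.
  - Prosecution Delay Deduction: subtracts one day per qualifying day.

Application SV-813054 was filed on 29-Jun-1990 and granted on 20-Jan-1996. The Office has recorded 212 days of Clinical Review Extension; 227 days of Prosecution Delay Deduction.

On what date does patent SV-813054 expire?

(a) grant + 18 years → 20 January 2014.
(b) filing + 20 years → 29 June 2010.
Later of the two: 20 January 2014.
Clinical Review Extension: 212 days (within the 683-day cap) → +212 days → 20 August 2014.
Prosecution Delay Deduction: −227 days → 5 January 2014.

January 5, 2014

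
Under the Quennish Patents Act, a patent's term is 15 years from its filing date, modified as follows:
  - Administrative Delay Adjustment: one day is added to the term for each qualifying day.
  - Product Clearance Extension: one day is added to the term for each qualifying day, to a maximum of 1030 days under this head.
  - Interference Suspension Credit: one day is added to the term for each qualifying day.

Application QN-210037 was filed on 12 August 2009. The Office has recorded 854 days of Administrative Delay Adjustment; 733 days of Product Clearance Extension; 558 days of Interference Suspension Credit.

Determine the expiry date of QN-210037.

June 27, 2030

Base term: filing date + 15 years → 12 August 2024.
Administrative Delay Adjustment: +854 days → 14 December 2026.
Product Clearance Extension: 733 days (within the 1030-day cap) → +733 days → 16 December 2028.
Interference Suspension Credit: +558 days → 27 June 2030.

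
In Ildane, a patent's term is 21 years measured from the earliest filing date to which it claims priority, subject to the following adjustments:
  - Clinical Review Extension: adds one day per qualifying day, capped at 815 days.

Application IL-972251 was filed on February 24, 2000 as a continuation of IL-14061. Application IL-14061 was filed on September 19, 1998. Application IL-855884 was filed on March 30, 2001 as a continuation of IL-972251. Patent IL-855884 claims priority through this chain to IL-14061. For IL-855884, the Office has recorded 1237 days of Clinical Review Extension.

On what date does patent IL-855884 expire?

2021-12-12

Earliest priority filing: 19 September 1998.
Base term: 19 September 1998 + 21 years → 19 September 2019.
Clinical Review Extension: 1237 days claimed exceeds the 815-day cap, so +815 days → 12 December 2021.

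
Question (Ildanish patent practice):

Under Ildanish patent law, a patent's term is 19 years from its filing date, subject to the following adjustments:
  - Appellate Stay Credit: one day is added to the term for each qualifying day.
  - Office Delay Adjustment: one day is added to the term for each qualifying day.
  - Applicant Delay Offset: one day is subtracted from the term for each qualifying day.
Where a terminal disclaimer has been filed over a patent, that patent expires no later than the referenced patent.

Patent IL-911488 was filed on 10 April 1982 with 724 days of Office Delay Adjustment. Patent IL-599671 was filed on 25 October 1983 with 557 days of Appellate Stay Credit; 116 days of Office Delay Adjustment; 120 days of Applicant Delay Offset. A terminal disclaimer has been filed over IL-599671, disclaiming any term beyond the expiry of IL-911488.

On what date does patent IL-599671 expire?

Natural term of IL-599671:
  Base: filing + 19 years → 25 October 2002.
  Appellate Stay Credit: +557 days → 4 May 2004.
  Office Delay Adjustment: +116 days → 28 August 2004.
  Applicant Delay Offset: −120 days → 30 April 2004.
Expiry of referenced patent IL-911488:
  Base: filing + 19 years → 10 April 2001.
  Office Delay Adjustment: +724 days → 4 April 2003.
Terminal disclaimer: IL-599671 expires on the earlier of 30 April 2004 and 4 April 2003.

2003-04-04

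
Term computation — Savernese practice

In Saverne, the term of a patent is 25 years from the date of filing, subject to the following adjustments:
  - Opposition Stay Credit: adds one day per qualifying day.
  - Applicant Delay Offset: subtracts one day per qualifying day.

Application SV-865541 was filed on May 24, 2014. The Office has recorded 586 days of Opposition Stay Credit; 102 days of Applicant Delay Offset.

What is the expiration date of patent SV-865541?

Base term: filing date + 25 years → 24 May 2039.
Opposition Stay Credit: +586 days → 30 December 2040.
Applicant Delay Offset: −102 days → 19 September 2040.

September 19, 2040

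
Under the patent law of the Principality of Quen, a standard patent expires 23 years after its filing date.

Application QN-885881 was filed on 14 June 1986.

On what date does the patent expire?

June 14, 2009

Filing date + 23 years → 14 June 2009.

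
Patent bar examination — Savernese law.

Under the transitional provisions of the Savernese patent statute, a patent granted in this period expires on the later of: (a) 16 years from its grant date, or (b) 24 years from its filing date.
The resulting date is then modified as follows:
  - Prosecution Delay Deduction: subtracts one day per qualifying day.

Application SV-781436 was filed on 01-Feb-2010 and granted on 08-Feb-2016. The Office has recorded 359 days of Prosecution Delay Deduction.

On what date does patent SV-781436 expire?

(a) grant + 16 years → 8 February 2032.
(b) filing + 24 years → 1 February 2034.
Later of the two: 1 February 2034.
Prosecution Delay Deduction: −359 days → 7 February 2033.

February 7, 2033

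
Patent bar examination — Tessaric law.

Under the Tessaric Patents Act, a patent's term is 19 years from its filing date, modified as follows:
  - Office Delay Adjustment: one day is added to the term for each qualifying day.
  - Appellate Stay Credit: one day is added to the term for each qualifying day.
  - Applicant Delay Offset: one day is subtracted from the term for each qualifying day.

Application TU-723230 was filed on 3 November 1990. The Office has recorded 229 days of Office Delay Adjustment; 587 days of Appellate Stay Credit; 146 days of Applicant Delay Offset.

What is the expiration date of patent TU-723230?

Base term: filing date + 19 years → 3 November 2009.
Office Delay Adjustment: +229 days → 20 June 2010.
Appellate Stay Credit: +587 days → 28 January 2012.
Applicant Delay Offset: −146 days → 4 September 2011.

September 4, 2011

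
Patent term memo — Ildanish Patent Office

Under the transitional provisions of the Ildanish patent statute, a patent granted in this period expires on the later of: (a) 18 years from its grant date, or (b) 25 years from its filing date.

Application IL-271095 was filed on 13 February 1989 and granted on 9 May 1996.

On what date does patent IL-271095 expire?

(a) grant + 18 years → 9 May 2014.
(b) filing + 25 years → 13 February 2014.
Later of the two: 9 May 2014.

2014-05-09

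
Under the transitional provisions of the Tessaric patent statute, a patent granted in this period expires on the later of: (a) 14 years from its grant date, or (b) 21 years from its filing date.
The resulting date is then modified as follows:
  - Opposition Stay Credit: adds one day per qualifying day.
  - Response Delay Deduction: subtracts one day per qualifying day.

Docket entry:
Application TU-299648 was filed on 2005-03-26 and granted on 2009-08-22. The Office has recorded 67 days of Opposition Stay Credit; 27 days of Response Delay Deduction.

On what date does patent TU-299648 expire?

(a) grant + 14 years → 22 August 2023.
(b) filing + 21 years → 26 March 2026.
Later of the two: 26 March 2026.
Opposition Stay Credit: +67 days → 1 June 2026.
Response Delay Deduction: −27 days → 5 May 2026.

2026-05-05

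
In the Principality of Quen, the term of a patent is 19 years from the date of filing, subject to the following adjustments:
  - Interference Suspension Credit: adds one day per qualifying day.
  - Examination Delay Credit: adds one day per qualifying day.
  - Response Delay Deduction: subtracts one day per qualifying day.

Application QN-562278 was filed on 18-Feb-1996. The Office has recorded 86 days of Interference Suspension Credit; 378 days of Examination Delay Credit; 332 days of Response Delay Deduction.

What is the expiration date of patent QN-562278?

Base term: filing date + 19 years → 18 February 2015.
Interference Suspension Credit: +86 days → 15 May 2015.
Examination Delay Credit: +378 days → 27 May 2016.
Response Delay Deduction: −332 days → 30 June 2015.

2015-06-30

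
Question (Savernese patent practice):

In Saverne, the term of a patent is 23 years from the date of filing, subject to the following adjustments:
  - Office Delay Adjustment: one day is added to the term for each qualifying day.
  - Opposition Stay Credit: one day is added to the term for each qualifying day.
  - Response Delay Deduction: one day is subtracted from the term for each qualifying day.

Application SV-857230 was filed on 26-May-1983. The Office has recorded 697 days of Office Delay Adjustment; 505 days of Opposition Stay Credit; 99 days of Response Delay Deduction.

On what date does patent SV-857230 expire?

2009-06-02

Base term: filing date + 23 years → 26 May 2006.
Office Delay Adjustment: +697 days → 22 April 2008.
Opposition Stay Credit: +505 days → 9 September 2009.
Response Delay Deduction: −99 days → 2 June 2009.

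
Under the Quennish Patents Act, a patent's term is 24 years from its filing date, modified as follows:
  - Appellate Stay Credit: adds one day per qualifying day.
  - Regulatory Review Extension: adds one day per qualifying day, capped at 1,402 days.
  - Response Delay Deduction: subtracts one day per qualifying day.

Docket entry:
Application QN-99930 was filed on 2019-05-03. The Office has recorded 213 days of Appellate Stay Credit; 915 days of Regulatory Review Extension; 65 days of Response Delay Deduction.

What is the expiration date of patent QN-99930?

Base term: filing date + 24 years → 3 May 2043.
Appellate Stay Credit: +213 days → 2 December 2043.
Regulatory Review Extension: 915 days (within the 1402-day cap) → +915 days → 4 June 2046.
Response Delay Deduction: −65 days → 31 March 2046.

2046-03-31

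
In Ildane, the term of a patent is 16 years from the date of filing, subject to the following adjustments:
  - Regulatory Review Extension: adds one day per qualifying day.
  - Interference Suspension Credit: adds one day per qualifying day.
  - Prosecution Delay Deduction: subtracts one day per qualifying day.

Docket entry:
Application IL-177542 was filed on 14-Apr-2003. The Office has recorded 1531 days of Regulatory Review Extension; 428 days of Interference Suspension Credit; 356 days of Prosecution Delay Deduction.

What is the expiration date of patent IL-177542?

Base term: filing date + 16 years → 14 April 2019.
Regulatory Review Extension: +1531 days → 23 June 2023.
Interference Suspension Credit: +428 days → 24 August 2024.
Prosecution Delay Deduction: −356 days → 3 September 2023.

2023-09-03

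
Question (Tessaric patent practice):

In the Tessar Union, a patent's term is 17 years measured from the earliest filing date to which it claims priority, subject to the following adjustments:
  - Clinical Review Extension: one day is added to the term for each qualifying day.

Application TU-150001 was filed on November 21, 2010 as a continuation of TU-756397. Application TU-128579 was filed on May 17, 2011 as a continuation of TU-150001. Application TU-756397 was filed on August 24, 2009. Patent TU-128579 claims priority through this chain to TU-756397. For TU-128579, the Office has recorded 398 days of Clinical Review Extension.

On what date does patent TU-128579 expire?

Earliest priority filing: 24 August 2009.
Base term: 24 August 2009 + 17 years → 24 August 2026.
Clinical Review Extension: +398 days → 26 September 2027.

September 26, 2027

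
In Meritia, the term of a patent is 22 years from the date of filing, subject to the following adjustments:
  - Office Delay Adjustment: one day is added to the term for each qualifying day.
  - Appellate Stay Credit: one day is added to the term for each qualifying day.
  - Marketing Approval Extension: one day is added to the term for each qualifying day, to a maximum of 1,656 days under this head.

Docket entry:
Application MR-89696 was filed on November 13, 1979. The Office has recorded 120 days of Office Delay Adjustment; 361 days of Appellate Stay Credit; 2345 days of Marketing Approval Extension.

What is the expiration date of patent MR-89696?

Base term: filing date + 22 years → 13 November 2001.
Office Delay Adjustment: +120 days → 13 March 2002.
Appellate Stay Credit: +361 days → 9 March 2003.
Marketing Approval Extension: 2345 days claimed exceeds the 1656-day cap, so +1656 days → 20 September 2007.

2007-09-20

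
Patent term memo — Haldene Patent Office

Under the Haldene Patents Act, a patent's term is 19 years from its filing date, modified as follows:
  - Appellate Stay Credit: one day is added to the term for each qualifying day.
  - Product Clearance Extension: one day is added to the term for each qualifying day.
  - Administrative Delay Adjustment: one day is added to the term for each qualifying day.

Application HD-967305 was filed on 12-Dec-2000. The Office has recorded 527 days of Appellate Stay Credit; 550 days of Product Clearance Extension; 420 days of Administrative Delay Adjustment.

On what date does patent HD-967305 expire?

January 17, 2024

Base term: filing date + 19 years → 12 December 2019.
Appellate Stay Credit: +527 days → 22 May 2021.
Product Clearance Extension: +550 days → 23 November 2022.
Administrative Delay Adjustment: +420 days → 17 January 2024.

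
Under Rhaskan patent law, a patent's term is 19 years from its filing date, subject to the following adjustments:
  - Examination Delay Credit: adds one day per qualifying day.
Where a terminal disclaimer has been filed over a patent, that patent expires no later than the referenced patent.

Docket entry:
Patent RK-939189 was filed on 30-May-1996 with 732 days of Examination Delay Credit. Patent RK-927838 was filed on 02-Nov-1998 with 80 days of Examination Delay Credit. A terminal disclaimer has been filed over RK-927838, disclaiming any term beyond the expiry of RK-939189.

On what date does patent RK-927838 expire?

May 31, 2017

Natural term of RK-927838:
  Base: filing + 19 years → 2 November 2017.
  Examination Delay Credit: +80 days → 21 January 2018.
Expiry of referenced patent RK-939189:
  Base: filing + 19 years → 30 May 2015.
  Examination Delay Credit: +732 days → 31 May 2017.
Terminal disclaimer: RK-927838 expires on the earlier of 21 January 2018 and 31 May 2017.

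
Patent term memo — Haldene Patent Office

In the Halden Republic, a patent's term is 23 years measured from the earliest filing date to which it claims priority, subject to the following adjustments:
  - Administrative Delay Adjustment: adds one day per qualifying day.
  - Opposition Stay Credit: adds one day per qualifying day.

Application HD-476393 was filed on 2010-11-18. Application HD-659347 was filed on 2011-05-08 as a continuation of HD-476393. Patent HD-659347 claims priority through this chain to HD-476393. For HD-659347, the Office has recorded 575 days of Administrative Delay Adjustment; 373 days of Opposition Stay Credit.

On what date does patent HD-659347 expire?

Earliest priority filing: 18 November 2010.
Base term: 18 November 2010 + 23 years → 18 November 2033.
Administrative Delay Adjustment: +575 days → 16 June 2035.
Opposition Stay Credit: +373 days → 23 June 2036.

2036-06-23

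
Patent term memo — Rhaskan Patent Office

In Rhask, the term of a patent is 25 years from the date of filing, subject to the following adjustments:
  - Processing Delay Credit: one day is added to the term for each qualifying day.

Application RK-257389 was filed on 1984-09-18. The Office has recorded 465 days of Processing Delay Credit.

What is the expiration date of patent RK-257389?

Base term: filing date + 25 years → 18 September 2009.
Processing Delay Credit: +465 days → 27 December 2010.

2010-12-27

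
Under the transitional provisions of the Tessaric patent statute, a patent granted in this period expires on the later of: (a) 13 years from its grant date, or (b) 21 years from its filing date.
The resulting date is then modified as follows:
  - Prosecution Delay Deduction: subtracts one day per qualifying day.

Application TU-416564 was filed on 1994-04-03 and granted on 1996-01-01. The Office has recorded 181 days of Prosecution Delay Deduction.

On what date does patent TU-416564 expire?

(a) grant + 13 years → 1 January 2009.
(b) filing + 21 years → 3 April 2015.
Later of the two: 3 April 2015.
Prosecution Delay Deduction: −181 days → 4 October 2014.

October 4, 2014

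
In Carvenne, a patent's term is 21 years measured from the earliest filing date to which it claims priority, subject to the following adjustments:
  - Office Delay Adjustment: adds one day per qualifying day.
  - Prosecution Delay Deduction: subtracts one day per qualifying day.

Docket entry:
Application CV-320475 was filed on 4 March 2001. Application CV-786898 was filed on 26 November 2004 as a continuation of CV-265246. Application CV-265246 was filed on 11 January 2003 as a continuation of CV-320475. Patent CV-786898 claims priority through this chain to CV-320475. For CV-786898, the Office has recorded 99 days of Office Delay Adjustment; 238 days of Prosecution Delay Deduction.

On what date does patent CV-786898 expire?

October 16, 2021

Earliest priority filing: 4 March 2001.
Base term: 4 March 2001 + 21 years → 4 March 2022.
Office Delay Adjustment: +99 days → 11 June 2022.
Prosecution Delay Deduction: −238 days → 16 October 2021.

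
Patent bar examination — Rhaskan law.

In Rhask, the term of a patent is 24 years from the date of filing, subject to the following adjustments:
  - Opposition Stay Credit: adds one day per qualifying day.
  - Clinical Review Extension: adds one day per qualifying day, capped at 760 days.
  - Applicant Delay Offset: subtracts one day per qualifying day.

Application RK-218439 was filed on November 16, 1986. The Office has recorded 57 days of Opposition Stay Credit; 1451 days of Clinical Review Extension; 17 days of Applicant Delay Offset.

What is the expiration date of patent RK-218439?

Base term: filing date + 24 years → 16 November 2010.
Opposition Stay Credit: +57 days → 12 January 2011.
Clinical Review Extension: 1451 days claimed exceeds the 760-day cap, so +760 days → 10 February 2013.
Applicant Delay Offset: −17 days → 24 January 2013.

January 24, 2013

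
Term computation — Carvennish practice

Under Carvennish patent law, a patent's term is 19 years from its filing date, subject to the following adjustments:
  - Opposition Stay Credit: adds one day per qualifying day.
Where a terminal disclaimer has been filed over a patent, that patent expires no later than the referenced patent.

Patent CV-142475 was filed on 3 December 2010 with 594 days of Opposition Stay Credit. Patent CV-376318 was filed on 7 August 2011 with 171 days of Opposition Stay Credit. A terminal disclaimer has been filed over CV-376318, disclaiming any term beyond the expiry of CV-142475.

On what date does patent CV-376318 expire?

Natural term of CV-376318:
  Base: filing + 19 years → 7 August 2030.
  Opposition Stay Credit: +171 days → 25 January 2031.
Expiry of referenced patent CV-142475:
  Base: filing + 19 years → 3 December 2029.
  Opposition Stay Credit: +594 days → 20 July 2031.
Terminal disclaimer: CV-376318 expires on the earlier of 25 January 2031 and 20 July 2031.

January 25, 2031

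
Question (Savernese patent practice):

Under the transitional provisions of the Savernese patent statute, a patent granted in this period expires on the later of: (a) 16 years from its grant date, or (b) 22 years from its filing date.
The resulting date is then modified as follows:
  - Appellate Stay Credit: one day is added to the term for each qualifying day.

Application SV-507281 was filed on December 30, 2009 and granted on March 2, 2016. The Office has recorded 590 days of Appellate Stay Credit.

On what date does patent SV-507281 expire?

October 13, 2033

(a) grant + 16 years → 2 March 2032.
(b) filing + 22 years → 30 December 2031.
Later of the two: 2 March 2032.
Appellate Stay Credit: +590 days → 13 October 2033.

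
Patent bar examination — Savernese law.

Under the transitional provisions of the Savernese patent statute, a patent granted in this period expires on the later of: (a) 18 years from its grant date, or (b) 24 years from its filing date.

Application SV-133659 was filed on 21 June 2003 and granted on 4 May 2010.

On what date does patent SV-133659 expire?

2028-05-04

(a) grant + 18 years → 4 May 2028.
(b) filing + 24 years → 21 June 2027.
Later of the two: 4 May 2028.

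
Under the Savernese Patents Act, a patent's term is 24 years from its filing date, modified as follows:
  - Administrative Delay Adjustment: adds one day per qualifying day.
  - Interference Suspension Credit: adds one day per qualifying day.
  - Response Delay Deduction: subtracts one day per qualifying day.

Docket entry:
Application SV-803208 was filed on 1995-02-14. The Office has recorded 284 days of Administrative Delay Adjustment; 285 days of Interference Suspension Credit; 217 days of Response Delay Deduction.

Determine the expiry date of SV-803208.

February 1, 2020

Base term: filing date + 24 years → 14 February 2019.
Administrative Delay Adjustment: +284 days → 25 November 2019.
Interference Suspension Credit: +285 days → 5 September 2020.
Response Delay Deduction: −217 days → 1 February 2020.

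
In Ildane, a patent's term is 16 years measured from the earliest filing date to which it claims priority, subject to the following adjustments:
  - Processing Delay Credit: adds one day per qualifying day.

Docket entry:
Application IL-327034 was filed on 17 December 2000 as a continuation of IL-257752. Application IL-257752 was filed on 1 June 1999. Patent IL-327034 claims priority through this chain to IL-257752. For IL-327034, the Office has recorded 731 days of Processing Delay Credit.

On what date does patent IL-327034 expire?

June 1, 2017

Earliest priority filing: 1 June 1999.
Base term: 1 June 1999 + 16 years → 1 June 2015.
Processing Delay Credit: +731 days → 1 June 2017.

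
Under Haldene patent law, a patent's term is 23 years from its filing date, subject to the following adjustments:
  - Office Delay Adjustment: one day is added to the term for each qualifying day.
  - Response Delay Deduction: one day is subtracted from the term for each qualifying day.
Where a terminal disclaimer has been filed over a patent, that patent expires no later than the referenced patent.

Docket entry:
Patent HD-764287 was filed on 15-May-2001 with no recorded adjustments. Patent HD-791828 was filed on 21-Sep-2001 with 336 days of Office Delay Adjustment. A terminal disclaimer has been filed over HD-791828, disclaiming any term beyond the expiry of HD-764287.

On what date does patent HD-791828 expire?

Natural term of HD-791828:
  Base: filing + 23 years → 21 September 2024.
  Office Delay Adjustment: +336 days → 23 August 2025.
Expiry of referenced patent HD-764287:
  Base: filing + 23 years → 15 May 2024.
Terminal disclaimer: HD-791828 expires on the earlier of 23 August 2025 and 15 May 2024.

2024-05-15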